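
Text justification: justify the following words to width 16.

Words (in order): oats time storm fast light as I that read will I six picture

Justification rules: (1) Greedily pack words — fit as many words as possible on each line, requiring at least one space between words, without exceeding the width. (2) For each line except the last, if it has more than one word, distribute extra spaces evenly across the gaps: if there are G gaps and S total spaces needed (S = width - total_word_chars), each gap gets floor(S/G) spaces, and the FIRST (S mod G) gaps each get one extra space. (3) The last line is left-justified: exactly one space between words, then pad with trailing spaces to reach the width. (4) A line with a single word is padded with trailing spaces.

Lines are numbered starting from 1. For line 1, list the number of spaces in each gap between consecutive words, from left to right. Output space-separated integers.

Line 1: ['oats', 'time', 'storm'] (min_width=15, slack=1)
Line 2: ['fast', 'light', 'as', 'I'] (min_width=15, slack=1)
Line 3: ['that', 'read', 'will', 'I'] (min_width=16, slack=0)
Line 4: ['six', 'picture'] (min_width=11, slack=5)

Answer: 2 1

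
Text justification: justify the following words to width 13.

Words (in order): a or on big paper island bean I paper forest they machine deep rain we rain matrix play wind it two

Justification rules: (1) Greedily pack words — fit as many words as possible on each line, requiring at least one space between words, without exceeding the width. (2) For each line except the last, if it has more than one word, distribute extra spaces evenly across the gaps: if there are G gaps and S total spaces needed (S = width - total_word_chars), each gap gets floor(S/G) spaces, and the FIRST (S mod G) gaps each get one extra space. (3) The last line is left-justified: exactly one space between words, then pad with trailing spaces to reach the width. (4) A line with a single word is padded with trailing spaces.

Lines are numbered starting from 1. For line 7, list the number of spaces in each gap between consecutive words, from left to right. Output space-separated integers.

Answer: 3

Derivation:
Line 1: ['a', 'or', 'on', 'big'] (min_width=11, slack=2)
Line 2: ['paper', 'island'] (min_width=12, slack=1)
Line 3: ['bean', 'I', 'paper'] (min_width=12, slack=1)
Line 4: ['forest', 'they'] (min_width=11, slack=2)
Line 5: ['machine', 'deep'] (min_width=12, slack=1)
Line 6: ['rain', 'we', 'rain'] (min_width=12, slack=1)
Line 7: ['matrix', 'play'] (min_width=11, slack=2)
Line 8: ['wind', 'it', 'two'] (min_width=11, slack=2)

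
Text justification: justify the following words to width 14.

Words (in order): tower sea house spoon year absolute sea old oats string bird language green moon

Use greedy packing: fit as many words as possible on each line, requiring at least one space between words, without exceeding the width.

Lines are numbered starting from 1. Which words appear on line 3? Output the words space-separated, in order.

Line 1: ['tower', 'sea'] (min_width=9, slack=5)
Line 2: ['house', 'spoon'] (min_width=11, slack=3)
Line 3: ['year', 'absolute'] (min_width=13, slack=1)
Line 4: ['sea', 'old', 'oats'] (min_width=12, slack=2)
Line 5: ['string', 'bird'] (min_width=11, slack=3)
Line 6: ['language', 'green'] (min_width=14, slack=0)
Line 7: ['moon'] (min_width=4, slack=10)

Answer: year absolute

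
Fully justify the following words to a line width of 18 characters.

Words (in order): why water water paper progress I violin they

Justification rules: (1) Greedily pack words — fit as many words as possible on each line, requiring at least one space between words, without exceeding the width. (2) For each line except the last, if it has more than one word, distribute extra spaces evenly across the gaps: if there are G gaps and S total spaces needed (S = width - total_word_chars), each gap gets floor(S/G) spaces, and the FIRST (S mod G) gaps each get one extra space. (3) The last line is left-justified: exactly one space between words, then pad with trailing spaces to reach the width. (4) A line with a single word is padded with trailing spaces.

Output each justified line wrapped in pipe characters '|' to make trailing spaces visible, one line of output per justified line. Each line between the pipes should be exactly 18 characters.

Line 1: ['why', 'water', 'water'] (min_width=15, slack=3)
Line 2: ['paper', 'progress', 'I'] (min_width=16, slack=2)
Line 3: ['violin', 'they'] (min_width=11, slack=7)

Answer: |why   water  water|
|paper  progress  I|
|violin they       |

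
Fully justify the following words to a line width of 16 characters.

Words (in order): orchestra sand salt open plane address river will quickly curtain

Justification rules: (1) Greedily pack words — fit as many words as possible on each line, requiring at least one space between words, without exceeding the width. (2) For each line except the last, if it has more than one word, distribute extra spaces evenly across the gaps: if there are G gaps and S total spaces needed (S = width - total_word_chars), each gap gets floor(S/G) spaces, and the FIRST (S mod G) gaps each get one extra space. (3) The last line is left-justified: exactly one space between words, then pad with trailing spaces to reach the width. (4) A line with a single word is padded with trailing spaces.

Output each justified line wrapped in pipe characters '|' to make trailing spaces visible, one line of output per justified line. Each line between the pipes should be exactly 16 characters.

Answer: |orchestra   sand|
|salt  open plane|
|address    river|
|will     quickly|
|curtain         |

Derivation:
Line 1: ['orchestra', 'sand'] (min_width=14, slack=2)
Line 2: ['salt', 'open', 'plane'] (min_width=15, slack=1)
Line 3: ['address', 'river'] (min_width=13, slack=3)
Line 4: ['will', 'quickly'] (min_width=12, slack=4)
Line 5: ['curtain'] (min_width=7, slack=9)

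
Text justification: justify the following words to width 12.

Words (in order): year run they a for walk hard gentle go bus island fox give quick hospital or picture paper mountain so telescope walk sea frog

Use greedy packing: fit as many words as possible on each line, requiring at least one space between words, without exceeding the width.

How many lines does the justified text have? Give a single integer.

Line 1: ['year', 'run'] (min_width=8, slack=4)
Line 2: ['they', 'a', 'for'] (min_width=10, slack=2)
Line 3: ['walk', 'hard'] (min_width=9, slack=3)
Line 4: ['gentle', 'go'] (min_width=9, slack=3)
Line 5: ['bus', 'island'] (min_width=10, slack=2)
Line 6: ['fox', 'give'] (min_width=8, slack=4)
Line 7: ['quick'] (min_width=5, slack=7)
Line 8: ['hospital', 'or'] (min_width=11, slack=1)
Line 9: ['picture'] (min_width=7, slack=5)
Line 10: ['paper'] (min_width=5, slack=7)
Line 11: ['mountain', 'so'] (min_width=11, slack=1)
Line 12: ['telescope'] (min_width=9, slack=3)
Line 13: ['walk', 'sea'] (min_width=8, slack=4)
Line 14: ['frog'] (min_width=4, slack=8)
Total lines: 14

Answer: 14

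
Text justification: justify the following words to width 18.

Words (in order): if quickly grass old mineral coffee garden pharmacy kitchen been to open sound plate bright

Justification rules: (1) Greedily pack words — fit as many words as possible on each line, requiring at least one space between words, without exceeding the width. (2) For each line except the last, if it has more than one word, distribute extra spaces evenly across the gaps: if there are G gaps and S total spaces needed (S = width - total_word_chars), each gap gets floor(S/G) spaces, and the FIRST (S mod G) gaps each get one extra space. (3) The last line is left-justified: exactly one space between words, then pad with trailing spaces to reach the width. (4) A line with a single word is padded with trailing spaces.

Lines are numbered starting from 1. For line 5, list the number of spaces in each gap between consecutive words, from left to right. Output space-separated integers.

Line 1: ['if', 'quickly', 'grass'] (min_width=16, slack=2)
Line 2: ['old', 'mineral', 'coffee'] (min_width=18, slack=0)
Line 3: ['garden', 'pharmacy'] (min_width=15, slack=3)
Line 4: ['kitchen', 'been', 'to'] (min_width=15, slack=3)
Line 5: ['open', 'sound', 'plate'] (min_width=16, slack=2)
Line 6: ['bright'] (min_width=6, slack=12)

Answer: 2 2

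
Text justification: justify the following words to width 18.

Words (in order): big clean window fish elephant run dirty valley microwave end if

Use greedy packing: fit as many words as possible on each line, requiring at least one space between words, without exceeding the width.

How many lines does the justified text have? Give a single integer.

Line 1: ['big', 'clean', 'window'] (min_width=16, slack=2)
Line 2: ['fish', 'elephant', 'run'] (min_width=17, slack=1)
Line 3: ['dirty', 'valley'] (min_width=12, slack=6)
Line 4: ['microwave', 'end', 'if'] (min_width=16, slack=2)
Total lines: 4

Answer: 4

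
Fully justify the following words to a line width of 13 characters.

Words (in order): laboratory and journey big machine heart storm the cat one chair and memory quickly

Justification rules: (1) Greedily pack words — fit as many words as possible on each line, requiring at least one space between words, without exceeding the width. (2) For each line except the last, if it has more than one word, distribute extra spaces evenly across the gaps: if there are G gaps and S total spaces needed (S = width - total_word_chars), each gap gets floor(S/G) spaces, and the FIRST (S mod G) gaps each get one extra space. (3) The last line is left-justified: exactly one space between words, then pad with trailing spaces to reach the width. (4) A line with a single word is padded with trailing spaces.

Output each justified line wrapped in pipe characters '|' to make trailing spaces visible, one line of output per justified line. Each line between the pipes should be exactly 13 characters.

Answer: |laboratory   |
|and   journey|
|big   machine|
|heart   storm|
|the  cat  one|
|chair     and|
|memory       |
|quickly      |

Derivation:
Line 1: ['laboratory'] (min_width=10, slack=3)
Line 2: ['and', 'journey'] (min_width=11, slack=2)
Line 3: ['big', 'machine'] (min_width=11, slack=2)
Line 4: ['heart', 'storm'] (min_width=11, slack=2)
Line 5: ['the', 'cat', 'one'] (min_width=11, slack=2)
Line 6: ['chair', 'and'] (min_width=9, slack=4)
Line 7: ['memory'] (min_width=6, slack=7)
Line 8: ['quickly'] (min_width=7, slack=6)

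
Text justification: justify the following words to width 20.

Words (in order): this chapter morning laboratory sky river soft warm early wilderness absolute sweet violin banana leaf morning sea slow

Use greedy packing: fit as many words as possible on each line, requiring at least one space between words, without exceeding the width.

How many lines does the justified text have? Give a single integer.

Answer: 7

Derivation:
Line 1: ['this', 'chapter', 'morning'] (min_width=20, slack=0)
Line 2: ['laboratory', 'sky', 'river'] (min_width=20, slack=0)
Line 3: ['soft', 'warm', 'early'] (min_width=15, slack=5)
Line 4: ['wilderness', 'absolute'] (min_width=19, slack=1)
Line 5: ['sweet', 'violin', 'banana'] (min_width=19, slack=1)
Line 6: ['leaf', 'morning', 'sea'] (min_width=16, slack=4)
Line 7: ['slow'] (min_width=4, slack=16)
Total lines: 7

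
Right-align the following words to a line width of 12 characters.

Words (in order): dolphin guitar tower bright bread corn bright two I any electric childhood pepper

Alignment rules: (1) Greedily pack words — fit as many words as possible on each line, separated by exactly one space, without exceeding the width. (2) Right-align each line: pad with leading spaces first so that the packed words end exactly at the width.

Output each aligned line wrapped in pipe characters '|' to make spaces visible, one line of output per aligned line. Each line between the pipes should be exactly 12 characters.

Line 1: ['dolphin'] (min_width=7, slack=5)
Line 2: ['guitar', 'tower'] (min_width=12, slack=0)
Line 3: ['bright', 'bread'] (min_width=12, slack=0)
Line 4: ['corn', 'bright'] (min_width=11, slack=1)
Line 5: ['two', 'I', 'any'] (min_width=9, slack=3)
Line 6: ['electric'] (min_width=8, slack=4)
Line 7: ['childhood'] (min_width=9, slack=3)
Line 8: ['pepper'] (min_width=6, slack=6)

Answer: |     dolphin|
|guitar tower|
|bright bread|
| corn bright|
|   two I any|
|    electric|
|   childhood|
|      pepper|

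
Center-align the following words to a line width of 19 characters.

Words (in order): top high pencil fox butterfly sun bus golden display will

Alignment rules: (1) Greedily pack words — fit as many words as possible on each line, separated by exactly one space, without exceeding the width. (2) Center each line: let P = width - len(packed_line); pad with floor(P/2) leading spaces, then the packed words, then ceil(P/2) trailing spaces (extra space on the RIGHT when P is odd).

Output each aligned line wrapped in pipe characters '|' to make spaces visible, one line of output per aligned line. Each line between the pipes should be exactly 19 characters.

Answer: |top high pencil fox|
| butterfly sun bus |
|golden display will|

Derivation:
Line 1: ['top', 'high', 'pencil', 'fox'] (min_width=19, slack=0)
Line 2: ['butterfly', 'sun', 'bus'] (min_width=17, slack=2)
Line 3: ['golden', 'display', 'will'] (min_width=19, slack=0)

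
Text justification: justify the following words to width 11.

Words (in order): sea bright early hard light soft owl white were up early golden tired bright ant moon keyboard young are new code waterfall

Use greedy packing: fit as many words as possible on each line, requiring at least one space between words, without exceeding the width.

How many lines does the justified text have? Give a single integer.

Line 1: ['sea', 'bright'] (min_width=10, slack=1)
Line 2: ['early', 'hard'] (min_width=10, slack=1)
Line 3: ['light', 'soft'] (min_width=10, slack=1)
Line 4: ['owl', 'white'] (min_width=9, slack=2)
Line 5: ['were', 'up'] (min_width=7, slack=4)
Line 6: ['early'] (min_width=5, slack=6)
Line 7: ['golden'] (min_width=6, slack=5)
Line 8: ['tired'] (min_width=5, slack=6)
Line 9: ['bright', 'ant'] (min_width=10, slack=1)
Line 10: ['moon'] (min_width=4, slack=7)
Line 11: ['keyboard'] (min_width=8, slack=3)
Line 12: ['young', 'are'] (min_width=9, slack=2)
Line 13: ['new', 'code'] (min_width=8, slack=3)
Line 14: ['waterfall'] (min_width=9, slack=2)
Total lines: 14

Answer: 14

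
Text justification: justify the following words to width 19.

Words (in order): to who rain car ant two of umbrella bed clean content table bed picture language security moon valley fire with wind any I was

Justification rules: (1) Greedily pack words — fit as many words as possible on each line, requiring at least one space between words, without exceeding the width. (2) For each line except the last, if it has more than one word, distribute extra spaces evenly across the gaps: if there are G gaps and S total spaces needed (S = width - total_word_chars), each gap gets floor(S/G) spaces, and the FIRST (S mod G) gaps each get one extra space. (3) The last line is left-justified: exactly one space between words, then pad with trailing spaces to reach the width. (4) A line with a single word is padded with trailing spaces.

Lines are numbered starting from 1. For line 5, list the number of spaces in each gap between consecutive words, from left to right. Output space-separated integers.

Line 1: ['to', 'who', 'rain', 'car', 'ant'] (min_width=19, slack=0)
Line 2: ['two', 'of', 'umbrella', 'bed'] (min_width=19, slack=0)
Line 3: ['clean', 'content', 'table'] (min_width=19, slack=0)
Line 4: ['bed', 'picture'] (min_width=11, slack=8)
Line 5: ['language', 'security'] (min_width=17, slack=2)
Line 6: ['moon', 'valley', 'fire'] (min_width=16, slack=3)
Line 7: ['with', 'wind', 'any', 'I', 'was'] (min_width=19, slack=0)

Answer: 3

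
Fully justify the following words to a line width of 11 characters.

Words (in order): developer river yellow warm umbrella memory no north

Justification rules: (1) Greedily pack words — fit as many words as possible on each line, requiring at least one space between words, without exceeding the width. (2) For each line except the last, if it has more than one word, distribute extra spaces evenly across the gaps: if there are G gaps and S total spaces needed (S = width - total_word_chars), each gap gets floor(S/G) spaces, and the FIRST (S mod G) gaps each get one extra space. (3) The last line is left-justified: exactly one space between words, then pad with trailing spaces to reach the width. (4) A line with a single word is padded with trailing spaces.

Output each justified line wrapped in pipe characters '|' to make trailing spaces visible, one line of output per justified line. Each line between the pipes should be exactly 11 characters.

Answer: |developer  |
|river      |
|yellow warm|
|umbrella   |
|memory   no|
|north      |

Derivation:
Line 1: ['developer'] (min_width=9, slack=2)
Line 2: ['river'] (min_width=5, slack=6)
Line 3: ['yellow', 'warm'] (min_width=11, slack=0)
Line 4: ['umbrella'] (min_width=8, slack=3)
Line 5: ['memory', 'no'] (min_width=9, slack=2)
Line 6: ['north'] (min_width=5, slack=6)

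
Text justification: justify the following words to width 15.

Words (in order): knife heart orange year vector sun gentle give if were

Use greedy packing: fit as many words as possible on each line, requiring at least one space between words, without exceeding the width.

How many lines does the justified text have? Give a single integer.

Line 1: ['knife', 'heart'] (min_width=11, slack=4)
Line 2: ['orange', 'year'] (min_width=11, slack=4)
Line 3: ['vector', 'sun'] (min_width=10, slack=5)
Line 4: ['gentle', 'give', 'if'] (min_width=14, slack=1)
Line 5: ['were'] (min_width=4, slack=11)
Total lines: 5

Answer: 5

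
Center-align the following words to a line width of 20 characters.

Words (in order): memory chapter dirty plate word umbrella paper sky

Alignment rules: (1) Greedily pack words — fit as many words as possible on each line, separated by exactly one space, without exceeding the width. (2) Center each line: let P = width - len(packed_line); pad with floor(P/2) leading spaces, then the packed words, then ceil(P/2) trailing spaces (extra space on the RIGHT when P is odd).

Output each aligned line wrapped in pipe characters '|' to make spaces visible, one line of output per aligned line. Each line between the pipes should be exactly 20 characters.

Line 1: ['memory', 'chapter', 'dirty'] (min_width=20, slack=0)
Line 2: ['plate', 'word', 'umbrella'] (min_width=19, slack=1)
Line 3: ['paper', 'sky'] (min_width=9, slack=11)

Answer: |memory chapter dirty|
|plate word umbrella |
|     paper sky      |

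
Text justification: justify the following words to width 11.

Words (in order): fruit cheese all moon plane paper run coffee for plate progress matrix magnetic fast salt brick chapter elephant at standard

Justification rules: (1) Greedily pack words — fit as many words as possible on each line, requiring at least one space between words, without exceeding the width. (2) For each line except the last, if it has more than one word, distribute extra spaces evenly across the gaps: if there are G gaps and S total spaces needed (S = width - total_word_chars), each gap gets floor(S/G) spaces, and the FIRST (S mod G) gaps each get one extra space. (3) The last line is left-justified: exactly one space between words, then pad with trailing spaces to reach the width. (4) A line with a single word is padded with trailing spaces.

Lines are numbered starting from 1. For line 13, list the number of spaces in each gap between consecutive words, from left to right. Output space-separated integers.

Line 1: ['fruit'] (min_width=5, slack=6)
Line 2: ['cheese', 'all'] (min_width=10, slack=1)
Line 3: ['moon', 'plane'] (min_width=10, slack=1)
Line 4: ['paper', 'run'] (min_width=9, slack=2)
Line 5: ['coffee', 'for'] (min_width=10, slack=1)
Line 6: ['plate'] (min_width=5, slack=6)
Line 7: ['progress'] (min_width=8, slack=3)
Line 8: ['matrix'] (min_width=6, slack=5)
Line 9: ['magnetic'] (min_width=8, slack=3)
Line 10: ['fast', 'salt'] (min_width=9, slack=2)
Line 11: ['brick'] (min_width=5, slack=6)
Line 12: ['chapter'] (min_width=7, slack=4)
Line 13: ['elephant', 'at'] (min_width=11, slack=0)
Line 14: ['standard'] (min_width=8, slack=3)

Answer: 1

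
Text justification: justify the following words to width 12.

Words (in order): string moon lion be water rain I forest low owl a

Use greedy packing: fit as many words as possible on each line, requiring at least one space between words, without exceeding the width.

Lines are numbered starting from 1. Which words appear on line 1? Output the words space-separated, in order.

Line 1: ['string', 'moon'] (min_width=11, slack=1)
Line 2: ['lion', 'be'] (min_width=7, slack=5)
Line 3: ['water', 'rain', 'I'] (min_width=12, slack=0)
Line 4: ['forest', 'low'] (min_width=10, slack=2)
Line 5: ['owl', 'a'] (min_width=5, slack=7)

Answer: string moon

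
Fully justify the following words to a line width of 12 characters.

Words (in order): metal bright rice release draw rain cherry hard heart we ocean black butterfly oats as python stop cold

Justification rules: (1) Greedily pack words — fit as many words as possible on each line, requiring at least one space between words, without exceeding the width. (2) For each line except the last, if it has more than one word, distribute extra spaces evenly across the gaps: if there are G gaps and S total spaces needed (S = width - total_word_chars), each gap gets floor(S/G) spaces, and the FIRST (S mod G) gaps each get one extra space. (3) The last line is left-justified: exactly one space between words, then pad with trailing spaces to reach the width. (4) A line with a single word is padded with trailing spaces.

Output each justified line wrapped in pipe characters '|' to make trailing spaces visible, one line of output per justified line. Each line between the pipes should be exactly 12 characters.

Answer: |metal bright|
|rice release|
|draw    rain|
|cherry  hard|
|heart     we|
|ocean  black|
|butterfly   |
|oats      as|
|python  stop|
|cold        |

Derivation:
Line 1: ['metal', 'bright'] (min_width=12, slack=0)
Line 2: ['rice', 'release'] (min_width=12, slack=0)
Line 3: ['draw', 'rain'] (min_width=9, slack=3)
Line 4: ['cherry', 'hard'] (min_width=11, slack=1)
Line 5: ['heart', 'we'] (min_width=8, slack=4)
Line 6: ['ocean', 'black'] (min_width=11, slack=1)
Line 7: ['butterfly'] (min_width=9, slack=3)
Line 8: ['oats', 'as'] (min_width=7, slack=5)
Line 9: ['python', 'stop'] (min_width=11, slack=1)
Line 10: ['cold'] (min_width=4, slack=8)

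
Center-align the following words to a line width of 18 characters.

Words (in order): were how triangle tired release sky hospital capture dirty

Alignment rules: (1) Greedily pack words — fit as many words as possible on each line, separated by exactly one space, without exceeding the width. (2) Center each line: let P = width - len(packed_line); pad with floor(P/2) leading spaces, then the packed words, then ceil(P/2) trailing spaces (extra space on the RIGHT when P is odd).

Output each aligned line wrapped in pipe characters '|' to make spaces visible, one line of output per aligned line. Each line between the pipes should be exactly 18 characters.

Line 1: ['were', 'how', 'triangle'] (min_width=17, slack=1)
Line 2: ['tired', 'release', 'sky'] (min_width=17, slack=1)
Line 3: ['hospital', 'capture'] (min_width=16, slack=2)
Line 4: ['dirty'] (min_width=5, slack=13)

Answer: |were how triangle |
|tired release sky |
| hospital capture |
|      dirty       |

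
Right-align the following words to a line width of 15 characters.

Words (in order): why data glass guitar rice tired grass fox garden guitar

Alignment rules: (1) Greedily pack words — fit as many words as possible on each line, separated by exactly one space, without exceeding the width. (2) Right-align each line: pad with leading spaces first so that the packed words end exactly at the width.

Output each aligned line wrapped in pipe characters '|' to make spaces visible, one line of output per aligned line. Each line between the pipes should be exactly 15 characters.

Line 1: ['why', 'data', 'glass'] (min_width=14, slack=1)
Line 2: ['guitar', 'rice'] (min_width=11, slack=4)
Line 3: ['tired', 'grass', 'fox'] (min_width=15, slack=0)
Line 4: ['garden', 'guitar'] (min_width=13, slack=2)

Answer: | why data glass|
|    guitar rice|
|tired grass fox|
|  garden guitar|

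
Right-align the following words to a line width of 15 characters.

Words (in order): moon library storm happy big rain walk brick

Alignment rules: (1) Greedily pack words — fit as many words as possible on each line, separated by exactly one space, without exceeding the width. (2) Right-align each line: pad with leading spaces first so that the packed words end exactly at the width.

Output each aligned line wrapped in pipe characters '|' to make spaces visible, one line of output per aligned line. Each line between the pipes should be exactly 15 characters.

Line 1: ['moon', 'library'] (min_width=12, slack=3)
Line 2: ['storm', 'happy', 'big'] (min_width=15, slack=0)
Line 3: ['rain', 'walk', 'brick'] (min_width=15, slack=0)

Answer: |   moon library|
|storm happy big|
|rain walk brick|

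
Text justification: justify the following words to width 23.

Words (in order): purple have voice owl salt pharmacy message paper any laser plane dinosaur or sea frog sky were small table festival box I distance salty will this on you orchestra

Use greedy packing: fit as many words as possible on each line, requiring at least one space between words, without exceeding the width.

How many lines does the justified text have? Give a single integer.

Answer: 8

Derivation:
Line 1: ['purple', 'have', 'voice', 'owl'] (min_width=21, slack=2)
Line 2: ['salt', 'pharmacy', 'message'] (min_width=21, slack=2)
Line 3: ['paper', 'any', 'laser', 'plane'] (min_width=21, slack=2)
Line 4: ['dinosaur', 'or', 'sea', 'frog'] (min_width=20, slack=3)
Line 5: ['sky', 'were', 'small', 'table'] (min_width=20, slack=3)
Line 6: ['festival', 'box', 'I', 'distance'] (min_width=23, slack=0)
Line 7: ['salty', 'will', 'this', 'on', 'you'] (min_width=22, slack=1)
Line 8: ['orchestra'] (min_width=9, slack=14)
Total lines: 8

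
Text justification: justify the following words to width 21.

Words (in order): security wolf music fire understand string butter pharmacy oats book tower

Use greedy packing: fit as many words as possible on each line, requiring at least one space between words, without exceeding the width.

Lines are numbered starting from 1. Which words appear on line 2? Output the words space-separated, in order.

Answer: fire understand

Derivation:
Line 1: ['security', 'wolf', 'music'] (min_width=19, slack=2)
Line 2: ['fire', 'understand'] (min_width=15, slack=6)
Line 3: ['string', 'butter'] (min_width=13, slack=8)
Line 4: ['pharmacy', 'oats', 'book'] (min_width=18, slack=3)
Line 5: ['tower'] (min_width=5, slack=16)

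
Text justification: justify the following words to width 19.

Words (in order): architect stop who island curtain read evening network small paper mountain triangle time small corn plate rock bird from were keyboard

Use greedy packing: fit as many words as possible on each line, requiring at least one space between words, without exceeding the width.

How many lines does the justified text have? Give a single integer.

Answer: 8

Derivation:
Line 1: ['architect', 'stop', 'who'] (min_width=18, slack=1)
Line 2: ['island', 'curtain', 'read'] (min_width=19, slack=0)
Line 3: ['evening', 'network'] (min_width=15, slack=4)
Line 4: ['small', 'paper'] (min_width=11, slack=8)
Line 5: ['mountain', 'triangle'] (min_width=17, slack=2)
Line 6: ['time', 'small', 'corn'] (min_width=15, slack=4)
Line 7: ['plate', 'rock', 'bird'] (min_width=15, slack=4)
Line 8: ['from', 'were', 'keyboard'] (min_width=18, slack=1)
Total lines: 8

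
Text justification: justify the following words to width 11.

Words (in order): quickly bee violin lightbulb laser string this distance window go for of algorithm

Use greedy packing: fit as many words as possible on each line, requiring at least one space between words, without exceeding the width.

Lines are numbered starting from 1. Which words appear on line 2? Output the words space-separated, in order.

Line 1: ['quickly', 'bee'] (min_width=11, slack=0)
Line 2: ['violin'] (min_width=6, slack=5)
Line 3: ['lightbulb'] (min_width=9, slack=2)
Line 4: ['laser'] (min_width=5, slack=6)
Line 5: ['string', 'this'] (min_width=11, slack=0)
Line 6: ['distance'] (min_width=8, slack=3)
Line 7: ['window', 'go'] (min_width=9, slack=2)
Line 8: ['for', 'of'] (min_width=6, slack=5)
Line 9: ['algorithm'] (min_width=9, slack=2)

Answer: violin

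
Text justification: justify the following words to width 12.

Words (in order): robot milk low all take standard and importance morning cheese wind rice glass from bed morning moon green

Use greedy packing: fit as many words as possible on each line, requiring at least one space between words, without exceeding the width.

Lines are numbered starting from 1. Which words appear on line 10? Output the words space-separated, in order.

Answer: green

Derivation:
Line 1: ['robot', 'milk'] (min_width=10, slack=2)
Line 2: ['low', 'all', 'take'] (min_width=12, slack=0)
Line 3: ['standard', 'and'] (min_width=12, slack=0)
Line 4: ['importance'] (min_width=10, slack=2)
Line 5: ['morning'] (min_width=7, slack=5)
Line 6: ['cheese', 'wind'] (min_width=11, slack=1)
Line 7: ['rice', 'glass'] (min_width=10, slack=2)
Line 8: ['from', 'bed'] (min_width=8, slack=4)
Line 9: ['morning', 'moon'] (min_width=12, slack=0)
Line 10: ['green'] (min_width=5, slack=7)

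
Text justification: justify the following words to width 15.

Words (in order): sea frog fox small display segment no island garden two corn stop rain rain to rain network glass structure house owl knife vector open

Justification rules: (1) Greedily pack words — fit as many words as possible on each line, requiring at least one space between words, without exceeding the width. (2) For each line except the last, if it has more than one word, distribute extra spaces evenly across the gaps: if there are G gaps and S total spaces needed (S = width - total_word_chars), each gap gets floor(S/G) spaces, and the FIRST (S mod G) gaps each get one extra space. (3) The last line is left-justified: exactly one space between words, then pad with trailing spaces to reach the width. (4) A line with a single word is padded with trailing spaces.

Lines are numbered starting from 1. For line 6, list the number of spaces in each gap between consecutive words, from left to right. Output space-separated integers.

Answer: 3 2

Derivation:
Line 1: ['sea', 'frog', 'fox'] (min_width=12, slack=3)
Line 2: ['small', 'display'] (min_width=13, slack=2)
Line 3: ['segment', 'no'] (min_width=10, slack=5)
Line 4: ['island', 'garden'] (min_width=13, slack=2)
Line 5: ['two', 'corn', 'stop'] (min_width=13, slack=2)
Line 6: ['rain', 'rain', 'to'] (min_width=12, slack=3)
Line 7: ['rain', 'network'] (min_width=12, slack=3)
Line 8: ['glass', 'structure'] (min_width=15, slack=0)
Line 9: ['house', 'owl', 'knife'] (min_width=15, slack=0)
Line 10: ['vector', 'open'] (min_width=11, slack=4)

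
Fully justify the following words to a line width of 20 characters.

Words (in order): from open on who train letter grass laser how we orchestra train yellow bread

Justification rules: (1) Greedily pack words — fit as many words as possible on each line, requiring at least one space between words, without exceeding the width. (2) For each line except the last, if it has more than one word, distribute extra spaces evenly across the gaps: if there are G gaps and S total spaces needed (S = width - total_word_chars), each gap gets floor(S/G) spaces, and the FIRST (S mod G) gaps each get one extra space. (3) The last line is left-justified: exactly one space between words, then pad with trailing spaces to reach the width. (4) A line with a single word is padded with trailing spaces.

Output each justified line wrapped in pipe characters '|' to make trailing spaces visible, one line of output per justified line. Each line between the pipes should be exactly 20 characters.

Line 1: ['from', 'open', 'on', 'who'] (min_width=16, slack=4)
Line 2: ['train', 'letter', 'grass'] (min_width=18, slack=2)
Line 3: ['laser', 'how', 'we'] (min_width=12, slack=8)
Line 4: ['orchestra', 'train'] (min_width=15, slack=5)
Line 5: ['yellow', 'bread'] (min_width=12, slack=8)

Answer: |from   open  on  who|
|train  letter  grass|
|laser     how     we|
|orchestra      train|
|yellow bread        |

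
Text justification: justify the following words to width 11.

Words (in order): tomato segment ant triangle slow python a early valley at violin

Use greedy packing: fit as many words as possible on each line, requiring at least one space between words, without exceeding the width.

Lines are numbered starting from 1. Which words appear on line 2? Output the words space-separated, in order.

Line 1: ['tomato'] (min_width=6, slack=5)
Line 2: ['segment', 'ant'] (min_width=11, slack=0)
Line 3: ['triangle'] (min_width=8, slack=3)
Line 4: ['slow', 'python'] (min_width=11, slack=0)
Line 5: ['a', 'early'] (min_width=7, slack=4)
Line 6: ['valley', 'at'] (min_width=9, slack=2)
Line 7: ['violin'] (min_width=6, slack=5)

Answer: segment ant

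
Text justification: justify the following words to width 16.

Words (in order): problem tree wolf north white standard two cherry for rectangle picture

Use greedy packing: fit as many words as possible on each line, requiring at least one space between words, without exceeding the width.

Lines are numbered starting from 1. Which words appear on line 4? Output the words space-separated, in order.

Line 1: ['problem', 'tree'] (min_width=12, slack=4)
Line 2: ['wolf', 'north', 'white'] (min_width=16, slack=0)
Line 3: ['standard', 'two'] (min_width=12, slack=4)
Line 4: ['cherry', 'for'] (min_width=10, slack=6)
Line 5: ['rectangle'] (min_width=9, slack=7)
Line 6: ['picture'] (min_width=7, slack=9)

Answer: cherry for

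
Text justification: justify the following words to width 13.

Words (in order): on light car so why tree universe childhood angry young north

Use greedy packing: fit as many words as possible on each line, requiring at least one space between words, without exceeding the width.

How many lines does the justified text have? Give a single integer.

Line 1: ['on', 'light', 'car'] (min_width=12, slack=1)
Line 2: ['so', 'why', 'tree'] (min_width=11, slack=2)
Line 3: ['universe'] (min_width=8, slack=5)
Line 4: ['childhood'] (min_width=9, slack=4)
Line 5: ['angry', 'young'] (min_width=11, slack=2)
Line 6: ['north'] (min_width=5, slack=8)
Total lines: 6

Answer: 6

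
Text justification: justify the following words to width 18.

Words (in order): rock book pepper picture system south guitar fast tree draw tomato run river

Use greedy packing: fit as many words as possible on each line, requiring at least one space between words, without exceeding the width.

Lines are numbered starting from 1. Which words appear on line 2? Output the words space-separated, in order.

Line 1: ['rock', 'book', 'pepper'] (min_width=16, slack=2)
Line 2: ['picture', 'system'] (min_width=14, slack=4)
Line 3: ['south', 'guitar', 'fast'] (min_width=17, slack=1)
Line 4: ['tree', 'draw', 'tomato'] (min_width=16, slack=2)
Line 5: ['run', 'river'] (min_width=9, slack=9)

Answer: picture system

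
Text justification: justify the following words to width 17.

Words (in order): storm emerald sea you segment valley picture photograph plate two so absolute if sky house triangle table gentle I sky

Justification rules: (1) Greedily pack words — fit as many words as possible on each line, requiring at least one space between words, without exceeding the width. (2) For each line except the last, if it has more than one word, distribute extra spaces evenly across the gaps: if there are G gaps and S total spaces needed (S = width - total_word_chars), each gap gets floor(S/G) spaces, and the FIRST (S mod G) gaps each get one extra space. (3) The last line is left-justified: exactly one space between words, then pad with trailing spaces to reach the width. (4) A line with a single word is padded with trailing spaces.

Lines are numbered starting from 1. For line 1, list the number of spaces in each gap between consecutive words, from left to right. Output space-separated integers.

Answer: 1 1

Derivation:
Line 1: ['storm', 'emerald', 'sea'] (min_width=17, slack=0)
Line 2: ['you', 'segment'] (min_width=11, slack=6)
Line 3: ['valley', 'picture'] (min_width=14, slack=3)
Line 4: ['photograph', 'plate'] (min_width=16, slack=1)
Line 5: ['two', 'so', 'absolute'] (min_width=15, slack=2)
Line 6: ['if', 'sky', 'house'] (min_width=12, slack=5)
Line 7: ['triangle', 'table'] (min_width=14, slack=3)
Line 8: ['gentle', 'I', 'sky'] (min_width=12, slack=5)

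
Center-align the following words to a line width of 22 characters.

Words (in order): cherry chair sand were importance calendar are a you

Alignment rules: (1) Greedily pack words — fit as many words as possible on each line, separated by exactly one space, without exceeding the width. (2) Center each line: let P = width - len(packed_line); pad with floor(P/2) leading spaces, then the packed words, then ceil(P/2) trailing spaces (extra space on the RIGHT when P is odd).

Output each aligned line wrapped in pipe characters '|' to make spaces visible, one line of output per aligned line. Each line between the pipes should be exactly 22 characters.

Line 1: ['cherry', 'chair', 'sand', 'were'] (min_width=22, slack=0)
Line 2: ['importance', 'calendar'] (min_width=19, slack=3)
Line 3: ['are', 'a', 'you'] (min_width=9, slack=13)

Answer: |cherry chair sand were|
| importance calendar  |
|      are a you       |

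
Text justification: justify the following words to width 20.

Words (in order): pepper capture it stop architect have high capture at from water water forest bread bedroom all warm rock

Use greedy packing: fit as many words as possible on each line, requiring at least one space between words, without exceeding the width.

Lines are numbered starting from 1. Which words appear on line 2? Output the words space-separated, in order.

Line 1: ['pepper', 'capture', 'it'] (min_width=17, slack=3)
Line 2: ['stop', 'architect', 'have'] (min_width=19, slack=1)
Line 3: ['high', 'capture', 'at', 'from'] (min_width=20, slack=0)
Line 4: ['water', 'water', 'forest'] (min_width=18, slack=2)
Line 5: ['bread', 'bedroom', 'all'] (min_width=17, slack=3)
Line 6: ['warm', 'rock'] (min_width=9, slack=11)

Answer: stop architect have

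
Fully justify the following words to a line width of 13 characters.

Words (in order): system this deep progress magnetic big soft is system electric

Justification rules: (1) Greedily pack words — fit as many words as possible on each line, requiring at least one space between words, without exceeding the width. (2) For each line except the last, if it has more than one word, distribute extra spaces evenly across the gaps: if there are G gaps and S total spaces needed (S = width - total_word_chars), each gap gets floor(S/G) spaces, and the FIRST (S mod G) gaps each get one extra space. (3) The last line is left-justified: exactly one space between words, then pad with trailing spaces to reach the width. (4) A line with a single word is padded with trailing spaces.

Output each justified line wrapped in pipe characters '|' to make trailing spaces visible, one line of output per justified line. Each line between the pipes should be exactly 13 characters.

Answer: |system   this|
|deep progress|
|magnetic  big|
|soft       is|
|system       |
|electric     |

Derivation:
Line 1: ['system', 'this'] (min_width=11, slack=2)
Line 2: ['deep', 'progress'] (min_width=13, slack=0)
Line 3: ['magnetic', 'big'] (min_width=12, slack=1)
Line 4: ['soft', 'is'] (min_width=7, slack=6)
Line 5: ['system'] (min_width=6, slack=7)
Line 6: ['electric'] (min_width=8, slack=5)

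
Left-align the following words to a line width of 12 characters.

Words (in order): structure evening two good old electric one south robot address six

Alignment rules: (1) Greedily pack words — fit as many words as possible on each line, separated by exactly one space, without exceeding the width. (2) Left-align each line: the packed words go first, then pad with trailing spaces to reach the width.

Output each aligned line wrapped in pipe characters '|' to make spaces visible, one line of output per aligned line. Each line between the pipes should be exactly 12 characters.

Answer: |structure   |
|evening two |
|good old    |
|electric one|
|south robot |
|address six |

Derivation:
Line 1: ['structure'] (min_width=9, slack=3)
Line 2: ['evening', 'two'] (min_width=11, slack=1)
Line 3: ['good', 'old'] (min_width=8, slack=4)
Line 4: ['electric', 'one'] (min_width=12, slack=0)
Line 5: ['south', 'robot'] (min_width=11, slack=1)
Line 6: ['address', 'six'] (min_width=11, slack=1)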